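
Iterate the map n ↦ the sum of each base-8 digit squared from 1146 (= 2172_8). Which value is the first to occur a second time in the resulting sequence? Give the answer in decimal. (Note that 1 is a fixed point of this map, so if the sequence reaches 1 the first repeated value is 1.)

1146 = (2,1,7,2)_8 → 2² + 1² + 7² + 2² = 58
58 = (7,2)_8 → 7² + 2² = 53
53 = (6,5)_8 → 6² + 5² = 61
61 = (7,5)_8 → 7² + 5² = 74
74 = (1,1,2)_8 → 1² + 1² + 2² = 6
6 = (6)_8 → 6² = 36
36 = (4,4)_8 → 4² + 4² = 32
32 = (4,0)_8 → 4² + 0² = 16
16 = (2,0)_8 → 2² + 0² = 4
4 = (4)_8 → 4² = 16  — 16 already appeared earlier.

16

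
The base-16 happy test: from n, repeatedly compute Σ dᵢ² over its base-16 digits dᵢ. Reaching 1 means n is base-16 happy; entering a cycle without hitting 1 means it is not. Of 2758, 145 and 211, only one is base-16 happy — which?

2758

2758: 2758 → 280 → 66 → 20 → 17 → 2 → 4 → 16 → 1  — reaches 1 (base-16 happy)
145: 145 → 82 → 29 → 170 → 200 → 208 → 169 → 181 → 146 → 85 → 50 → 13 → 169  — repeats 169 (not base-16 happy)
211: 211 → 178 → 125 → 218 → 269 → 170 → 200 → 208 → 169 → 181 → 146 → 85 → 50 → 13 → 169  — repeats 169 (not base-16 happy)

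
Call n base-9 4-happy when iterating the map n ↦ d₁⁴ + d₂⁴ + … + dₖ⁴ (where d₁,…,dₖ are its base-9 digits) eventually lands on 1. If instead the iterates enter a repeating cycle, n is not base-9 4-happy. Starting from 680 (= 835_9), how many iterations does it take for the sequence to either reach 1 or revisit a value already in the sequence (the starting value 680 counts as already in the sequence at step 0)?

14

680 = (8,3,5)_9 → 8⁴ + 3⁴ + 5⁴ = 4802
4802 = (6,5,2,5)_9 → 6⁴ + 5⁴ + 2⁴ + 5⁴ = 2562
2562 = (3,4,5,6)_9 → 3⁴ + 4⁴ + 5⁴ + 6⁴ = 2258
2258 = (3,0,7,8)_9 → 3⁴ + 0⁴ + 7⁴ + 8⁴ = 6578
6578 = (1,0,0,1,8)_9 → 1⁴ + 0⁴ + 0⁴ + 1⁴ + 8⁴ = 4098
4098 = (5,5,5,3)_9 → 5⁴ + 5⁴ + 5⁴ + 3⁴ = 1956
1956 = (2,6,1,3)_9 → 2⁴ + 6⁴ + 1⁴ + 3⁴ = 1394
1394 = (1,8,1,8)_9 → 1⁴ + 8⁴ + 1⁴ + 8⁴ = 8194
8194 = (1,2,2,1,4)_9 → 1⁴ + 2⁴ + 2⁴ + 1⁴ + 4⁴ = 290
290 = (3,5,2)_9 → 3⁴ + 5⁴ + 2⁴ = 722
722 = (8,8,2)_9 → 8⁴ + 8⁴ + 2⁴ = 8208
8208 = (1,2,2,3,0)_9 → 1⁴ + 2⁴ + 2⁴ + 3⁴ + 0⁴ = 114
114 = (1,3,6)_9 → 1⁴ + 3⁴ + 6⁴ = 1378
1378 = (1,8,0,1)_9 → 1⁴ + 8⁴ + 0⁴ + 1⁴ = 4098  — 4098 repeats.
That took 14 steps.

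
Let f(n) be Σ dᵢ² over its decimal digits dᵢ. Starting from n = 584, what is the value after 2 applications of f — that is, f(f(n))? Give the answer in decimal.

26

584 → 5² + 8² + 4² = 25 + 64 + 16 = 105
105 → 1² + 0² + 5² = 1 + 0 + 25 = 26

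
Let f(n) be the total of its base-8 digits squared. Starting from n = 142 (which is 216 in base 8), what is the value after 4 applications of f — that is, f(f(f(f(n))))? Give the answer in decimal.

142 = (2,1,6)_8 → 2² + 1² + 6² = 41
41 = (5,1)_8 → 5² + 1² = 26
26 = (3,2)_8 → 3² + 2² = 13
13 = (1,5)_8 → 1² + 5² = 26

26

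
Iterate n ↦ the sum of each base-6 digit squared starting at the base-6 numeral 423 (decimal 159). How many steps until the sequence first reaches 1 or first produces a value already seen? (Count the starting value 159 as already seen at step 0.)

9

159 = (4,2,3)_6 → 4² + 2² + 3² = 29
29 = (4,5)_6 → 4² + 5² = 41
41 = (1,0,5)_6 → 1² + 0² + 5² = 26
26 = (4,2)_6 → 4² + 2² = 20
20 = (3,2)_6 → 3² + 2² = 13
13 = (2,1)_6 → 2² + 1² = 5
5 = (5)_6 → 5² = 25
25 = (4,1)_6 → 4² + 1² = 17
17 = (2,5)_6 → 2² + 5² = 29  — 29 repeats.
That took 9 steps.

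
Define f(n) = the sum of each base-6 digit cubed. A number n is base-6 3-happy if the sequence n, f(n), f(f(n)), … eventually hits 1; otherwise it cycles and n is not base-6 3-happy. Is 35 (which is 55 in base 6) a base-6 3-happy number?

35 = (5,5)_6 → 5³ + 5³ = 250
250 = (1,0,5,4)_6 → 1³ + 0³ + 5³ + 4³ = 190
190 = (5,1,4)_6 → 5³ + 1³ + 4³ = 190  — 190 already seen; the sequence cycles without reaching 1.

not base-6 3-happy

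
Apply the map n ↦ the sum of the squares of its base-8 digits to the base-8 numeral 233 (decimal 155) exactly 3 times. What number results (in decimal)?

155 = (2,3,3)_8 → 2² + 3² + 3² = 4 + 9 + 9 = 22
22 = (2,6)_8 → 2² + 6² = 4 + 36 = 40
40 = (5,0)_8 → 5² + 0² = 25 + 0 = 25

25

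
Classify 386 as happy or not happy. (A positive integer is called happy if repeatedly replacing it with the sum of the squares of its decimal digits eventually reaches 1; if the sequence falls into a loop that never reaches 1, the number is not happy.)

happy

386 → 109
109 → 82
82 → 68
68 → 100
100 → 1  — reached 1.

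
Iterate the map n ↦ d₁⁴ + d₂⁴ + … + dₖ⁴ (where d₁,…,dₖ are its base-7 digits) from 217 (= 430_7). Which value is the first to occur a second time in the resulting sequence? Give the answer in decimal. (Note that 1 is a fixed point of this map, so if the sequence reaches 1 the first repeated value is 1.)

217 = (4,3,0)_7 → 337
337 = (6,6,1)_7 → 2593
2593 = (1,0,3,6,3)_7 → 1459
1459 = (4,1,5,3)_7 → 963
963 = (2,5,4,4)_7 → 1153
1153 = (3,2,3,5)_7 → 803
803 = (2,2,2,5)_7 → 673
673 = (1,6,5,1)_7 → 1923
1923 = (5,4,1,5)_7 → 1507
1507 = (4,2,5,2)_7 → 913
913 = (2,4,4,3)_7 → 609
609 = (1,5,3,0)_7 → 707
707 = (2,0,3,0)_7 → 97
97 = (1,6,6)_7 → 2593  — 2593 already appeared earlier.

2593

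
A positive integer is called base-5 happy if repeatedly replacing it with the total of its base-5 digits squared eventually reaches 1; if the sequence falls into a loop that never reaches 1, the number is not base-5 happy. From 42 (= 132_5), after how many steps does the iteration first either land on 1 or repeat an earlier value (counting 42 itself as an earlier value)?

42 = (1,3,2)_5 → 1² + 3² + 2² = 1 + 9 + 4 = 14
14 = (2,4)_5 → 2² + 4² = 4 + 16 = 20
20 = (4,0)_5 → 4² + 0² = 16 + 0 = 16
16 = (3,1)_5 → 3² + 1² = 9 + 1 = 10
10 = (2,0)_5 → 2² + 0² = 4 + 0 = 4
4 = (4)_5 → 4² = 16  — 16 repeats.
That took 6 steps.

6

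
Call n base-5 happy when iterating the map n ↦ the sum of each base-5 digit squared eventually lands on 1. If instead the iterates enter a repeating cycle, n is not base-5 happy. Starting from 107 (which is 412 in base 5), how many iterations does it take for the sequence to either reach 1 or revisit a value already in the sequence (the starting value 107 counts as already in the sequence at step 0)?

107 = (4,1,2)_5 → 4² + 1² + 2² = 16 + 1 + 4 = 21
21 = (4,1)_5 → 4² + 1² = 16 + 1 = 17
17 = (3,2)_5 → 3² + 2² = 9 + 4 = 13
13 = (2,3)_5 → 2² + 3² = 4 + 9 = 13  — 13 repeats.
That took 4 steps.

4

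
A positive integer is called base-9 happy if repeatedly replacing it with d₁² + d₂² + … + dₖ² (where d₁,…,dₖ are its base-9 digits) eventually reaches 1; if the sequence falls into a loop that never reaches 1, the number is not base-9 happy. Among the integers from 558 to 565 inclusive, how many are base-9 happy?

558: 558 → 100 → 6 → 36 → 16 → 50 → 50  (repeats 50)
559: 559 → 101 → 9 → 1  (reaches 1)
560: 560 → 104 → 30 → 18 → 4 → 16 → 50 → 50  (repeats 50)
561: 561 → 109 → 11 → 5 → 25 → 53 → 89 → 65 → 53  (repeats 53)
562: 562 → 116 → 74 → 68 → 74  (repeats 74)
563: 563 → 125 → 81 → 1  (reaches 1)
564: 564 → 136 → 38 → 20 → 8 → 64 → 50 → 50  (repeats 50)
565: 565 → 149 → 75 → 73 → 65 → 53 → 89 → 65  (repeats 65)
base-9 happy: 559, 563

2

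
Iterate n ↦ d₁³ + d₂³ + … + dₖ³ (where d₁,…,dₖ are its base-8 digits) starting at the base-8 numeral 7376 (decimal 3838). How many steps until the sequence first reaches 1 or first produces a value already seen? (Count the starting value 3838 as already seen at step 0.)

3838 = (7,3,7,6)_8 → 929
929 = (1,6,4,1)_8 → 282
282 = (4,3,2)_8 → 99
99 = (1,4,3)_8 → 92
92 = (1,3,4)_8 → 92  — 92 repeats.
That took 5 steps.

5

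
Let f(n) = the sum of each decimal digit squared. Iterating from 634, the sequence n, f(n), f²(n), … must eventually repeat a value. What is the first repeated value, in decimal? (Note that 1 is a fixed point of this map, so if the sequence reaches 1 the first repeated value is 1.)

634 → 6² + 3² + 4² = 36 + 9 + 16 = 61
61 → 6² + 1² = 36 + 1 = 37
37 → 3² + 7² = 9 + 49 = 58
58 → 5² + 8² = 25 + 64 = 89
89 → 8² + 9² = 64 + 81 = 145
145 → 1² + 4² + 5² = 1 + 16 + 25 = 42
42 → 4² + 2² = 16 + 4 = 20
20 → 2² + 0² = 4 + 0 = 4
4 → 4² = 16
16 → 1² + 6² = 1 + 36 = 37  — 37 already appeared earlier.

37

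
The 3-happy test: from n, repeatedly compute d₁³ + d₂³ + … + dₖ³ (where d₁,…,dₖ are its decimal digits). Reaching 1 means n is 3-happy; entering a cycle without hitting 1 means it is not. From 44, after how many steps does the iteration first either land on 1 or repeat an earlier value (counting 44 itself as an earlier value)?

8

44 → 4³ + 4³ = 128
128 → 1³ + 2³ + 8³ = 521
521 → 5³ + 2³ + 1³ = 134
134 → 1³ + 3³ + 4³ = 92
92 → 9³ + 2³ = 737
737 → 7³ + 3³ + 7³ = 713
713 → 7³ + 1³ + 3³ = 371
371 → 3³ + 7³ + 1³ = 371  — 371 repeats.
That took 8 steps.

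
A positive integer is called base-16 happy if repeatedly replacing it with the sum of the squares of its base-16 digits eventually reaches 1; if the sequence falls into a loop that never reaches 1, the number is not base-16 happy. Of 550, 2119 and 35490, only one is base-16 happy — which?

550: 550 → 44 → 148 → 97 → 37 → 29 → 170 → 200 → 208 → 169 → 181 → 146 → 85 → 50 → 13 → 169  — repeats 169 (not base-16 happy)
2119: 2119 → 129 → 65 → 17 → 2 → 4 → 16 → 1  — reaches 1 (base-16 happy)
35490: 35490 → 268 → 145 → 82 → 29 → 170 → 200 → 208 → 169 → 181 → 146 → 85 → 50 → 13 → 169  — repeats 169 (not base-16 happy)

2119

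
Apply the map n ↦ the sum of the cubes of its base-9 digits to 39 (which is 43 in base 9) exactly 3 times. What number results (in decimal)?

27

39 = (4,3)_9 → 91
91 = (1,1,1)_9 → 3
3 = (3)_9 → 27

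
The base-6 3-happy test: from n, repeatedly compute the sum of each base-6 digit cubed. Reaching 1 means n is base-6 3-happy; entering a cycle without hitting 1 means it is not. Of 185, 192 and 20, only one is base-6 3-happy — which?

185: 185 → 250 → 190 → 190  — repeats 190 (not base-6 3-happy)
192: 192 → 133 → 92 → 43 → 3 → 27 → 91 → 36 → 1  — reaches 1 (base-6 3-happy)
20: 20 → 35 → 250 → 190 → 190  — repeats 190 (not base-6 3-happy)

192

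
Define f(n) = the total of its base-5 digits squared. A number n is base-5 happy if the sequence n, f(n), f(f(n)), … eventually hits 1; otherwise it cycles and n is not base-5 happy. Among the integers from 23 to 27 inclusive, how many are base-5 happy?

23: 23 → 25 → 1  — base-5 happy
24: 24 → 32 → 6 → 2 → 4 → 16 → 10 → 4  — not base-5 happy
25: 25 → 1  — base-5 happy
26: 26 → 2 → 4 → 16 → 10 → 4  — not base-5 happy
27: 27 → 5 → 1  — base-5 happy
base-5 happy: 23, 25, 27

3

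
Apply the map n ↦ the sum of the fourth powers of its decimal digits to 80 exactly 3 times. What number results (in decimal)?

4179

80 → 8⁴ + 0⁴ = 4096 + 0 = 4096
4096 → 4⁴ + 0⁴ + 9⁴ + 6⁴ = 256 + 0 + 6561 + 1296 = 8113
8113 → 8⁴ + 1⁴ + 1⁴ + 3⁴ = 4096 + 1 + 1 + 81 = 4179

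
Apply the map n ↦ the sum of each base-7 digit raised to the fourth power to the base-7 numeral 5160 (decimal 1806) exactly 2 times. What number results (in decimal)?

1806 = (5,1,6,0)_7 → 5⁴ + 1⁴ + 6⁴ + 0⁴ = 625 + 1 + 1296 + 0 = 1922
1922 = (5,4,1,4)_7 → 5⁴ + 4⁴ + 1⁴ + 4⁴ = 625 + 256 + 1 + 256 = 1138

1138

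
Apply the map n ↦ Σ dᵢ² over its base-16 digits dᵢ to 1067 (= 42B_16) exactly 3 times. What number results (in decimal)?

1067 = (4,2,11)_16 → 4² + 2² + 11² = 141
141 = (8,13)_16 → 8² + 13² = 233
233 = (14,9)_16 → 14² + 9² = 277

277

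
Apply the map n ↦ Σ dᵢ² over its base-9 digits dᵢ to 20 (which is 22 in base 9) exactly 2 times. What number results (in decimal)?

64

20 = (2,2)_9 → 8
8 = (8)_9 → 64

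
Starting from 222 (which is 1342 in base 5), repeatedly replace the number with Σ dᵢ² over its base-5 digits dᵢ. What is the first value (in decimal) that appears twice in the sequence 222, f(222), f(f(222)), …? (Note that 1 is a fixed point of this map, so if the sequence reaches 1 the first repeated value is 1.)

4

222 = (1,3,4,2)_5 → 1² + 3² + 4² + 2² = 30
30 = (1,1,0)_5 → 1² + 1² + 0² = 2
2 = (2)_5 → 2² = 4
4 = (4)_5 → 4² = 16
16 = (3,1)_5 → 3² + 1² = 10
10 = (2,0)_5 → 2² + 0² = 4  — 4 already appeared earlier.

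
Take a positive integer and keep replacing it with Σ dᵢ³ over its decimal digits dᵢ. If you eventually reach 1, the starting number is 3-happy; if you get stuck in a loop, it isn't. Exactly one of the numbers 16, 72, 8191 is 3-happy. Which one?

8191

16: 16 → 217 → 352 → 160 → 217  — repeats 217 (not 3-happy)
72: 72 → 351 → 153 → 153  — repeats 153 (not 3-happy)
8191: 8191 → 1243 → 100 → 1  — reaches 1 (3-happy)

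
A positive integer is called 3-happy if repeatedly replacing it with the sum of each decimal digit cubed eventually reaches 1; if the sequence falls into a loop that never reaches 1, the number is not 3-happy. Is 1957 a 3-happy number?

3-happy

1957 → 1³ + 9³ + 5³ + 7³ = 1 + 729 + 125 + 343 = 1198
1198 → 1³ + 1³ + 9³ + 8³ = 1 + 1 + 729 + 512 = 1243
1243 → 1³ + 2³ + 4³ + 3³ = 1 + 8 + 64 + 27 = 100
100 → 1³ + 0³ + 0³ = 1 + 0 + 0 = 1  — reached 1.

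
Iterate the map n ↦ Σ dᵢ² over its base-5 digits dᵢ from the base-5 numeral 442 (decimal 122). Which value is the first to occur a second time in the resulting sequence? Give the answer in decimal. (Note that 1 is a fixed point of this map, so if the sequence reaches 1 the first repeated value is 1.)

122 = (4,4,2)_5 → 36
36 = (1,2,1)_5 → 6
6 = (1,1)_5 → 2
2 = (2)_5 → 4
4 = (4)_5 → 16
16 = (3,1)_5 → 10
10 = (2,0)_5 → 4  — 4 already appeared earlier.

4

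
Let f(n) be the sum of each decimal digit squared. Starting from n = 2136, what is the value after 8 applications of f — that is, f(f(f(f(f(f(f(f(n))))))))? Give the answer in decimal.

2136 → 2² + 1² + 3² + 6² = 4 + 1 + 9 + 36 = 50
50 → 5² + 0² = 25 + 0 = 25
25 → 2² + 5² = 4 + 25 = 29
29 → 2² + 9² = 4 + 81 = 85
85 → 8² + 5² = 64 + 25 = 89
89 → 8² + 9² = 64 + 81 = 145
145 → 1² + 4² + 5² = 1 + 16 + 25 = 42
42 → 4² + 2² = 16 + 4 = 20

20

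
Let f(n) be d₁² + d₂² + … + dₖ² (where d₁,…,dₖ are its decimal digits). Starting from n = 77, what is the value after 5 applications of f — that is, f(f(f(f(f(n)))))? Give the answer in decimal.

4

77 → 7² + 7² = 49 + 49 = 98
98 → 9² + 8² = 81 + 64 = 145
145 → 1² + 4² + 5² = 1 + 16 + 25 = 42
42 → 4² + 2² = 16 + 4 = 20
20 → 2² + 0² = 4 + 0 = 4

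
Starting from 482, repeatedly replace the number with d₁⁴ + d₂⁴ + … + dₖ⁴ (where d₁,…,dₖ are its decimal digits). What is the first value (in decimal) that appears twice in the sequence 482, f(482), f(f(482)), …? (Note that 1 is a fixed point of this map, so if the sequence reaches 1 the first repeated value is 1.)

13139

482 → 4368
4368 → 5729
5729 → 9603
9603 → 7938
7938 → 13139
13139 → 6725
6725 → 4338
4338 → 4514
4514 → 1138
1138 → 4179
4179 → 9219
9219 → 13139  — 13139 already appeared earlier.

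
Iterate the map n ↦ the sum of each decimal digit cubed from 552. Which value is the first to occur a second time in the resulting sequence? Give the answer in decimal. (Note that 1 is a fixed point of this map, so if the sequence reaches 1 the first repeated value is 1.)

153

552 → 5³ + 5³ + 2³ = 258
258 → 2³ + 5³ + 8³ = 645
645 → 6³ + 4³ + 5³ = 405
405 → 4³ + 0³ + 5³ = 189
189 → 1³ + 8³ + 9³ = 1242
1242 → 1³ + 2³ + 4³ + 2³ = 81
81 → 8³ + 1³ = 513
513 → 5³ + 1³ + 3³ = 153
153 → 1³ + 5³ + 3³ = 153  — 153 already appeared earlier.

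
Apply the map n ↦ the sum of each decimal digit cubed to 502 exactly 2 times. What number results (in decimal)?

55

502 → 5³ + 0³ + 2³ = 125 + 0 + 8 = 133
133 → 1³ + 3³ + 3³ = 1 + 27 + 27 = 55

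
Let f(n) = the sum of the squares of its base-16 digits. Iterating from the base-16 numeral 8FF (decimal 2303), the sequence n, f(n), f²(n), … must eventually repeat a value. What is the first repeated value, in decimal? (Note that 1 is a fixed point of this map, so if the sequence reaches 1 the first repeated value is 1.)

2303 = (8,15,15)_16 → 8² + 15² + 15² = 64 + 225 + 225 = 514
514 = (2,0,2)_16 → 2² + 0² + 2² = 4 + 0 + 4 = 8
8 = (8)_16 → 8² = 64
64 = (4,0)_16 → 4² + 0² = 16 + 0 = 16
16 = (1,0)_16 → 1² + 0² = 1 + 0 = 1  — reached the fixed point 1.
1 → 1, so 1 is the first repeated value.

1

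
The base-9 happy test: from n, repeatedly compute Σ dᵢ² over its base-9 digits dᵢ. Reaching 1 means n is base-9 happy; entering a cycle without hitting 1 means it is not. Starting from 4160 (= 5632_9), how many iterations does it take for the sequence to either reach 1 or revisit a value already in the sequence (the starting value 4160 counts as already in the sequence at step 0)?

4160 = (5,6,3,2)_9 → 74
74 = (8,2)_9 → 68
68 = (7,5)_9 → 74  — 74 repeats.
That took 3 steps.

3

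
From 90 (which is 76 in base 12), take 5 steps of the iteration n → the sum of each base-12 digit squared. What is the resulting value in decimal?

50

90 = (7,6)_12 → 7² + 6² = 49 + 36 = 85
85 = (7,1)_12 → 7² + 1² = 49 + 1 = 50
50 = (4,2)_12 → 4² + 2² = 16 + 4 = 20
20 = (1,8)_12 → 1² + 8² = 1 + 64 = 65
65 = (5,5)_12 → 5² + 5² = 25 + 25 = 50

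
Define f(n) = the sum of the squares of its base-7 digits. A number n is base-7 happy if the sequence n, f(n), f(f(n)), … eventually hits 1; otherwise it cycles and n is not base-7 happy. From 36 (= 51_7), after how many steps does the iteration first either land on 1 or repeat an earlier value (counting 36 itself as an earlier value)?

5

36 = (5,1)_7 → 5² + 1² = 25 + 1 = 26
26 = (3,5)_7 → 3² + 5² = 9 + 25 = 34
34 = (4,6)_7 → 4² + 6² = 16 + 36 = 52
52 = (1,0,3)_7 → 1² + 0² + 3² = 1 + 0 + 9 = 10
10 = (1,3)_7 → 1² + 3² = 1 + 9 = 10  — 10 repeats.
That took 5 steps.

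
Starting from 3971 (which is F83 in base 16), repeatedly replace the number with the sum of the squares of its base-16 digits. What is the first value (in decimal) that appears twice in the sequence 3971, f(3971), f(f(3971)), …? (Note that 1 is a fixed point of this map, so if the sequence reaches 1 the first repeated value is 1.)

1

3971 = (15,8,3)_16 → 15² + 8² + 3² = 225 + 64 + 9 = 298
298 = (1,2,10)_16 → 1² + 2² + 10² = 1 + 4 + 100 = 105
105 = (6,9)_16 → 6² + 9² = 36 + 81 = 117
117 = (7,5)_16 → 7² + 5² = 49 + 25 = 74
74 = (4,10)_16 → 4² + 10² = 16 + 100 = 116
116 = (7,4)_16 → 7² + 4² = 49 + 16 = 65
65 = (4,1)_16 → 4² + 1² = 16 + 1 = 17
17 = (1,1)_16 → 1² + 1² = 1 + 1 = 2
2 = (2)_16 → 2² = 4
4 = (4)_16 → 4² = 16
16 = (1,0)_16 → 1² + 0² = 1 + 0 = 1  — reached the fixed point 1.
1 → 1, so 1 is the first repeated value.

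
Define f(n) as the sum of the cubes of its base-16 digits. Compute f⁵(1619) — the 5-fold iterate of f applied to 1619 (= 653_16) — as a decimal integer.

1619 = (6,5,3)_16 → 6³ + 5³ + 3³ = 368
368 = (1,7,0)_16 → 1³ + 7³ + 0³ = 344
344 = (1,5,8)_16 → 1³ + 5³ + 8³ = 638
638 = (2,7,14)_16 → 2³ + 7³ + 14³ = 3095
3095 = (12,1,7)_16 → 12³ + 1³ + 7³ = 2072

2072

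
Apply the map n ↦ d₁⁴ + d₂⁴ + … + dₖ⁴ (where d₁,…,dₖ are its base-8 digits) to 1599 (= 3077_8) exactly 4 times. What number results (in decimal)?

1599 = (3,0,7,7)_8 → 3⁴ + 0⁴ + 7⁴ + 7⁴ = 4883
4883 = (1,1,4,2,3)_8 → 1⁴ + 1⁴ + 4⁴ + 2⁴ + 3⁴ = 355
355 = (5,4,3)_8 → 5⁴ + 4⁴ + 3⁴ = 962
962 = (1,7,0,2)_8 → 1⁴ + 7⁴ + 0⁴ + 2⁴ = 2418

2418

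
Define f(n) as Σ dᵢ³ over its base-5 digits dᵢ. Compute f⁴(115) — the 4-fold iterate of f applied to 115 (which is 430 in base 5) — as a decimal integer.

65

115 = (4,3,0)_5 → 4³ + 3³ + 0³ = 91
91 = (3,3,1)_5 → 3³ + 3³ + 1³ = 55
55 = (2,1,0)_5 → 2³ + 1³ + 0³ = 9
9 = (1,4)_5 → 1³ + 4³ = 65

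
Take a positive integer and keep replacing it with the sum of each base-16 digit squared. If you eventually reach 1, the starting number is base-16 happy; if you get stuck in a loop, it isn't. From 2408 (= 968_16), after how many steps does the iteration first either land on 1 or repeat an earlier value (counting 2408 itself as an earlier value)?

7

2408 = (9,6,8)_16 → 9² + 6² + 8² = 81 + 36 + 64 = 181
181 = (11,5)_16 → 11² + 5² = 121 + 25 = 146
146 = (9,2)_16 → 9² + 2² = 81 + 4 = 85
85 = (5,5)_16 → 5² + 5² = 25 + 25 = 50
50 = (3,2)_16 → 3² + 2² = 9 + 4 = 13
13 = (13)_16 → 13² = 169
169 = (10,9)_16 → 10² + 9² = 100 + 81 = 181  — 181 repeats.
That took 7 steps.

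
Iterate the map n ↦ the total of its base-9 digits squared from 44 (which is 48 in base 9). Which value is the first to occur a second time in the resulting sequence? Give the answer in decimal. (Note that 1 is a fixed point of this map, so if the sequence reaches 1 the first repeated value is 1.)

44 = (4,8)_9 → 4² + 8² = 80
80 = (8,8)_9 → 8² + 8² = 128
128 = (1,5,2)_9 → 1² + 5² + 2² = 30
30 = (3,3)_9 → 3² + 3² = 18
18 = (2,0)_9 → 2² + 0² = 4
4 = (4)_9 → 4² = 16
16 = (1,7)_9 → 1² + 7² = 50
50 = (5,5)_9 → 5² + 5² = 50  — 50 already appeared earlier.

50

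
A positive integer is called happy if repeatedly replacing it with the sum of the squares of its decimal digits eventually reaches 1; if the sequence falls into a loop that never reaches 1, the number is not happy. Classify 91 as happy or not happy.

happy

91 → 82
82 → 68
68 → 100
100 → 1  — reached 1.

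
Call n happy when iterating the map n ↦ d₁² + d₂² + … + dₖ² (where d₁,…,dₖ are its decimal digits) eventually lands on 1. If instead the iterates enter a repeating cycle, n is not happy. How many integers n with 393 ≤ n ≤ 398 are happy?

393: 393 → 99 → 162 → 41 → 17 → 50 → 25 → 29 → 85 → 89 → 145 → 42 → 20 → 4 → 16 → 37 → 58 → 89  — not happy
394: 394 → 106 → 37 → 58 → 89 → 145 → 42 → 20 → 4 → 16 → 37  — not happy
395: 395 → 115 → 27 → 53 → 34 → 25 → 29 → 85 → 89 → 145 → 42 → 20 → 4 → 16 → 37 → 58 → 89  — not happy
396: 396 → 126 → 41 → 17 → 50 → 25 → 29 → 85 → 89 → 145 → 42 → 20 → 4 → 16 → 37 → 58 → 89  — not happy
397: 397 → 139 → 91 → 82 → 68 → 100 → 1  — happy
398: 398 → 154 → 42 → 20 → 4 → 16 → 37 → 58 → 89 → 145 → 42  — not happy
happy: 397

1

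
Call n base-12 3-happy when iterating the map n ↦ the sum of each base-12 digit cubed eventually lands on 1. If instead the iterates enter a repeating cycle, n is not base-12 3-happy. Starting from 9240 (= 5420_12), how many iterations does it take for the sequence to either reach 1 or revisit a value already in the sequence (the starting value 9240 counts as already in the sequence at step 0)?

9240 = (5,4,2,0)_12 → 5³ + 4³ + 2³ + 0³ = 125 + 64 + 8 + 0 = 197
197 = (1,4,5)_12 → 1³ + 4³ + 5³ = 1 + 64 + 125 = 190
190 = (1,3,10)_12 → 1³ + 3³ + 10³ = 1 + 27 + 1000 = 1028
1028 = (7,1,8)_12 → 7³ + 1³ + 8³ = 343 + 1 + 512 = 856
856 = (5,11,4)_12 → 5³ + 11³ + 4³ = 125 + 1331 + 64 = 1520
1520 = (10,6,8)_12 → 10³ + 6³ + 8³ = 1000 + 216 + 512 = 1728
1728 = (1,0,0,0)_12 → 1³ + 0³ + 0³ + 0³ = 1 + 0 + 0 + 0 = 1  — reached 1.
That took 7 steps.

7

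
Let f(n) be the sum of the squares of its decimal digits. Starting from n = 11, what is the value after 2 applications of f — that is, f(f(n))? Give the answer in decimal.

4

11 → 2
2 → 4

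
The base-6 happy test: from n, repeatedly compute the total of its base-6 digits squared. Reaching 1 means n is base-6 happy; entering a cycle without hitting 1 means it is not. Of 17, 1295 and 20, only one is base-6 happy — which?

1295

17: 17 → 29 → 41 → 26 → 20 → 13 → 5 → 25 → 17  — repeats 17 (not base-6 happy)
1295: 1295 → 100 → 36 → 1  — reaches 1 (base-6 happy)
20: 20 → 13 → 5 → 25 → 17 → 29 → 41 → 26 → 20  — repeats 20 (not base-6 happy)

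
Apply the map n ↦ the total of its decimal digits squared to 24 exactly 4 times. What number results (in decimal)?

37

24 → 2² + 4² = 20
20 → 2² + 0² = 4
4 → 4² = 16
16 → 1² + 6² = 37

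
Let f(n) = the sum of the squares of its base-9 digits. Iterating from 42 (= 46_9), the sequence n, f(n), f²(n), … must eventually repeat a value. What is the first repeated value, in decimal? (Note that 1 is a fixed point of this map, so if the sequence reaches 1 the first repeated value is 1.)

42 = (4,6)_9 → 4² + 6² = 52
52 = (5,7)_9 → 5² + 7² = 74
74 = (8,2)_9 → 8² + 2² = 68
68 = (7,5)_9 → 7² + 5² = 74  — 74 already appeared earlier.

74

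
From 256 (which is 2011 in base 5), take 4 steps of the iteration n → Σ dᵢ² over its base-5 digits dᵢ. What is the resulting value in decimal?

16

256 = (2,0,1,1)_5 → 6
6 = (1,1)_5 → 2
2 = (2)_5 → 4
4 = (4)_5 → 16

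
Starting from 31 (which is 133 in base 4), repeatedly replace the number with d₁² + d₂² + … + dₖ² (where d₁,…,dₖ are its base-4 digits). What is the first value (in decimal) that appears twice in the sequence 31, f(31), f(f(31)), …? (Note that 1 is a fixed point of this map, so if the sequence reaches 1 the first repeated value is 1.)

31 = (1,3,3)_4 → 19
19 = (1,0,3)_4 → 10
10 = (2,2)_4 → 8
8 = (2,0)_4 → 4
4 = (1,0)_4 → 1  — reached the fixed point 1.
1 → 1, so 1 is the first repeated value.

1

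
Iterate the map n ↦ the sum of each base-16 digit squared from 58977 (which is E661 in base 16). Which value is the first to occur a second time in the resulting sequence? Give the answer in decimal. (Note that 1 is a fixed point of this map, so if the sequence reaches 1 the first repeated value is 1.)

58977 = (14,6,6,1)_16 → 14² + 6² + 6² + 1² = 269
269 = (1,0,13)_16 → 1² + 0² + 13² = 170
170 = (10,10)_16 → 10² + 10² = 200
200 = (12,8)_16 → 12² + 8² = 208
208 = (13,0)_16 → 13² + 0² = 169
169 = (10,9)_16 → 10² + 9² = 181
181 = (11,5)_16 → 11² + 5² = 146
146 = (9,2)_16 → 9² + 2² = 85
85 = (5,5)_16 → 5² + 5² = 50
50 = (3,2)_16 → 3² + 2² = 13
13 = (13)_16 → 13² = 169  — 169 already appeared earlier.

169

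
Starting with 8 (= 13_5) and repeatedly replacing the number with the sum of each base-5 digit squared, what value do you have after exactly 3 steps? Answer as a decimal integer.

8 = (1,3)_5 → 1² + 3² = 1 + 9 = 10
10 = (2,0)_5 → 2² + 0² = 4 + 0 = 4
4 = (4)_5 → 4² = 16

16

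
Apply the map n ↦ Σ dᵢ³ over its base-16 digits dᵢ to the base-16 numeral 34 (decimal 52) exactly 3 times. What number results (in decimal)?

52 = (3,4)_16 → 3³ + 4³ = 27 + 64 = 91
91 = (5,11)_16 → 5³ + 11³ = 125 + 1331 = 1456
1456 = (5,11,0)_16 → 5³ + 11³ + 0³ = 125 + 1331 + 0 = 1456

1456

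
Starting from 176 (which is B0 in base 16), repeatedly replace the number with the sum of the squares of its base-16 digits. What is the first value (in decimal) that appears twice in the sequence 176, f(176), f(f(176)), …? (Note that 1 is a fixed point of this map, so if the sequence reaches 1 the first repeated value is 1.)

1

176 = (11,0)_16 → 121
121 = (7,9)_16 → 130
130 = (8,2)_16 → 68
68 = (4,4)_16 → 32
32 = (2,0)_16 → 4
4 = (4)_16 → 16
16 = (1,0)_16 → 1  — reached the fixed point 1.
1 → 1, so 1 is the first repeated value.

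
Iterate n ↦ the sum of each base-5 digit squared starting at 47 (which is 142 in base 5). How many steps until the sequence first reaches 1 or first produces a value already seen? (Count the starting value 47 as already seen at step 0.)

4

47 = (1,4,2)_5 → 1² + 4² + 2² = 21
21 = (4,1)_5 → 4² + 1² = 17
17 = (3,2)_5 → 3² + 2² = 13
13 = (2,3)_5 → 2² + 3² = 13  — 13 repeats.
That took 4 steps.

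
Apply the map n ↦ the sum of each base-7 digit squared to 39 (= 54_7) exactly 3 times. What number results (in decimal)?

27

39 = (5,4)_7 → 5² + 4² = 25 + 16 = 41
41 = (5,6)_7 → 5² + 6² = 25 + 36 = 61
61 = (1,1,5)_7 → 1² + 1² + 5² = 1 + 1 + 25 = 27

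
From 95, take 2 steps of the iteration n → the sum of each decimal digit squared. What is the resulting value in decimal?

95 → 9² + 5² = 81 + 25 = 106
106 → 1² + 0² + 6² = 1 + 0 + 36 = 37

37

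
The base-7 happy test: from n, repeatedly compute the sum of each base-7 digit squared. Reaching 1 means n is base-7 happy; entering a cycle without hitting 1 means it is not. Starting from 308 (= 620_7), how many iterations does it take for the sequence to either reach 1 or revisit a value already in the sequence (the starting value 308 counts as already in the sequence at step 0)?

7

308 = (6,2,0)_7 → 6² + 2² + 0² = 36 + 4 + 0 = 40
40 = (5,5)_7 → 5² + 5² = 25 + 25 = 50
50 = (1,0,1)_7 → 1² + 0² + 1² = 1 + 0 + 1 = 2
2 = (2)_7 → 2² = 4
4 = (4)_7 → 4² = 16
16 = (2,2)_7 → 2² + 2² = 4 + 4 = 8
8 = (1,1)_7 → 1² + 1² = 1 + 1 = 2  — 2 repeats.
That took 7 steps.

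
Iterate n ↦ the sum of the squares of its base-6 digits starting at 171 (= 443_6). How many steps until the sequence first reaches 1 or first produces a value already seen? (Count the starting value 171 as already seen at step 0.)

171 = (4,4,3)_6 → 4² + 4² + 3² = 41
41 = (1,0,5)_6 → 1² + 0² + 5² = 26
26 = (4,2)_6 → 4² + 2² = 20
20 = (3,2)_6 → 3² + 2² = 13
13 = (2,1)_6 → 2² + 1² = 5
5 = (5)_6 → 5² = 25
25 = (4,1)_6 → 4² + 1² = 17
17 = (2,5)_6 → 2² + 5² = 29
29 = (4,5)_6 → 4² + 5² = 41  — 41 repeats.
That took 9 steps.

9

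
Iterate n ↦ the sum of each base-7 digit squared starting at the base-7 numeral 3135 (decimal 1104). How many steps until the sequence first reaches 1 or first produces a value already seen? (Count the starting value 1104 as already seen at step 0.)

8

1104 = (3,1,3,5)_7 → 3² + 1² + 3² + 5² = 44
44 = (6,2)_7 → 6² + 2² = 40
40 = (5,5)_7 → 5² + 5² = 50
50 = (1,0,1)_7 → 1² + 0² + 1² = 2
2 = (2)_7 → 2² = 4
4 = (4)_7 → 4² = 16
16 = (2,2)_7 → 2² + 2² = 8
8 = (1,1)_7 → 1² + 1² = 2  — 2 repeats.
That took 8 steps.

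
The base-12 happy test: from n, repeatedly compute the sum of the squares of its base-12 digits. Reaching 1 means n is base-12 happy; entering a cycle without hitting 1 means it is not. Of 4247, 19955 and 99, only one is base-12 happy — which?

19955

4247: 4247 → 175 → 54 → 52 → 32 → 68 → 89 → 74 → 40 → 25 → 5 → 25  — repeats 25 (not base-12 happy)
19955: 19955 → 314 → 12 → 1  — reaches 1 (base-12 happy)
99: 99 → 73 → 37 → 10 → 100 → 80 → 100  — repeats 100 (not base-12 happy)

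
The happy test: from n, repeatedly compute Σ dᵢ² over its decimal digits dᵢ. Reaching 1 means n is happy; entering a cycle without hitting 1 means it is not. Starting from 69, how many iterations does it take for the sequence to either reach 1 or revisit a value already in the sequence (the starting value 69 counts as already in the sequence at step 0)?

13

69 → 6² + 9² = 117
117 → 1² + 1² + 7² = 51
51 → 5² + 1² = 26
26 → 2² + 6² = 40
40 → 4² + 0² = 16
16 → 1² + 6² = 37
37 → 3² + 7² = 58
58 → 5² + 8² = 89
89 → 8² + 9² = 145
145 → 1² + 4² + 5² = 42
42 → 4² + 2² = 20
20 → 2² + 0² = 4
4 → 4² = 16  — 16 repeats.
That took 13 steps.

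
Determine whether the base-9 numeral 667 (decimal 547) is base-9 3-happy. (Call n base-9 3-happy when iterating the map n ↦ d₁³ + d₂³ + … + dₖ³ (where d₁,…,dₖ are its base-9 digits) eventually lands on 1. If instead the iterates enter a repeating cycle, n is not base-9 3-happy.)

547 = (6,6,7)_9 → 6³ + 6³ + 7³ = 775
775 = (1,0,5,1)_9 → 1³ + 0³ + 5³ + 1³ = 127
127 = (1,5,1)_9 → 1³ + 5³ + 1³ = 127  — 127 already seen; the sequence cycles without reaching 1.

not base-9 3-happy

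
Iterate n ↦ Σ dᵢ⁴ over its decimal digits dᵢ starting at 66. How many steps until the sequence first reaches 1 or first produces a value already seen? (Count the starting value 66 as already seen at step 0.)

5

66 → 6⁴ + 6⁴ = 2592
2592 → 2⁴ + 5⁴ + 9⁴ + 2⁴ = 7218
7218 → 7⁴ + 2⁴ + 1⁴ + 8⁴ = 6514
6514 → 6⁴ + 5⁴ + 1⁴ + 4⁴ = 2178
2178 → 2⁴ + 1⁴ + 7⁴ + 8⁴ = 6514  — 6514 repeats.
That took 5 steps.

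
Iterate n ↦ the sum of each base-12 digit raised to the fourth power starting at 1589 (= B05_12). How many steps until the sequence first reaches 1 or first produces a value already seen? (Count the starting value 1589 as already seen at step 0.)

1589 = (11,0,5)_12 → 11⁴ + 0⁴ + 5⁴ = 14641 + 0 + 625 = 15266
15266 = (8,10,0,2)_12 → 8⁴ + 10⁴ + 0⁴ + 2⁴ = 4096 + 10000 + 0 + 16 = 14112
14112 = (8,2,0,0)_12 → 8⁴ + 2⁴ + 0⁴ + 0⁴ = 4096 + 16 + 0 + 0 = 4112
4112 = (2,4,6,8)_12 → 2⁴ + 4⁴ + 6⁴ + 8⁴ = 16 + 256 + 1296 + 4096 = 5664
5664 = (3,3,4,0)_12 → 3⁴ + 3⁴ + 4⁴ + 0⁴ = 81 + 81 + 256 + 0 = 418
418 = (2,10,10)_12 → 2⁴ + 10⁴ + 10⁴ = 16 + 10000 + 10000 = 20016
20016 = (11,7,0,0)_12 → 11⁴ + 7⁴ + 0⁴ + 0⁴ = 14641 + 2401 + 0 + 0 = 17042
17042 = (9,10,4,2)_12 → 9⁴ + 10⁴ + 4⁴ + 2⁴ = 6561 + 10000 + 256 + 16 = 16833
16833 = (9,8,10,9)_12 → 9⁴ + 8⁴ + 10⁴ + 9⁴ = 6561 + 4096 + 10000 + 6561 = 27218
27218 = (1,3,9,0,2)_12 → 1⁴ + 3⁴ + 9⁴ + 0⁴ + 2⁴ = 1 + 81 + 6561 + 0 + 16 = 6659
6659 = (3,10,2,11)_12 → 3⁴ + 10⁴ + 2⁴ + 11⁴ = 81 + 10000 + 16 + 14641 = 24738
24738 = (1,2,3,9,6)_12 → 1⁴ + 2⁴ + 3⁴ + 9⁴ + 6⁴ = 1 + 16 + 81 + 6561 + 1296 = 7955
7955 = (4,7,2,11)_12 → 4⁴ + 7⁴ + 2⁴ + 11⁴ = 256 + 2401 + 16 + 14641 = 17314
17314 = (10,0,2,10)_12 → 10⁴ + 0⁴ + 2⁴ + 10⁴ = 10000 + 0 + 16 + 10000 = 20016  — 20016 repeats.
That took 14 steps.

14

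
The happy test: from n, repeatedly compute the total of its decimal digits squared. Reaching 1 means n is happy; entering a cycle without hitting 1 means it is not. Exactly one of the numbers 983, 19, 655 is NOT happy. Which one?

983: 983 → 154 → 42 → 20 → 4 → 16 → 37 → 58 → 89 → 145 → 42  — repeats 42 (not happy)
19: 19 → 82 → 68 → 100 → 1  — reaches 1 (happy)
655: 655 → 86 → 100 → 1  — reaches 1 (happy)

983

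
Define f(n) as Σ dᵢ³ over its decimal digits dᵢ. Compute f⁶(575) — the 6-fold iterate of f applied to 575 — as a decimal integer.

737

575 → 5³ + 7³ + 5³ = 125 + 343 + 125 = 593
593 → 5³ + 9³ + 3³ = 125 + 729 + 27 = 881
881 → 8³ + 8³ + 1³ = 512 + 512 + 1 = 1025
1025 → 1³ + 0³ + 2³ + 5³ = 1 + 0 + 8 + 125 = 134
134 → 1³ + 3³ + 4³ = 1 + 27 + 64 = 92
92 → 9³ + 2³ = 729 + 8 = 737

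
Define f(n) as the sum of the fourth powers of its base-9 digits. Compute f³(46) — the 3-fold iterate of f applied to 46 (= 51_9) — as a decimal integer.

4818

46 = (5,1)_9 → 5⁴ + 1⁴ = 625 + 1 = 626
626 = (7,6,5)_9 → 7⁴ + 6⁴ + 5⁴ = 2401 + 1296 + 625 = 4322
4322 = (5,8,3,2)_9 → 5⁴ + 8⁴ + 3⁴ + 2⁴ = 625 + 4096 + 81 + 16 = 4818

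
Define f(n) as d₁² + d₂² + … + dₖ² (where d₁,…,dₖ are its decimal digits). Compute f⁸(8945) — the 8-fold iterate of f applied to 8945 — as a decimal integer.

8945 → 186
186 → 101
101 → 2
2 → 4
4 → 16
16 → 37
37 → 58
58 → 89

89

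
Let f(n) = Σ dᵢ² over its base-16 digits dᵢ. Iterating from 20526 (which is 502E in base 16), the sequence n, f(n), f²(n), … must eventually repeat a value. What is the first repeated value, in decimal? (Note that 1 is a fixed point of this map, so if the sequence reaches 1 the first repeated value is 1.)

20526 = (5,0,2,14)_16 → 5² + 0² + 2² + 14² = 25 + 0 + 4 + 196 = 225
225 = (14,1)_16 → 14² + 1² = 196 + 1 = 197
197 = (12,5)_16 → 12² + 5² = 144 + 25 = 169
169 = (10,9)_16 → 10² + 9² = 100 + 81 = 181
181 = (11,5)_16 → 11² + 5² = 121 + 25 = 146
146 = (9,2)_16 → 9² + 2² = 81 + 4 = 85
85 = (5,5)_16 → 5² + 5² = 25 + 25 = 50
50 = (3,2)_16 → 3² + 2² = 9 + 4 = 13
13 = (13)_16 → 13² = 169  — 169 already appeared earlier.

169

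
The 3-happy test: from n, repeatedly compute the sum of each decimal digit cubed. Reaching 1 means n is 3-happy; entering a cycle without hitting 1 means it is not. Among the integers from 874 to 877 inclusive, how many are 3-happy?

1

874: 874 → 919 → 1459 → 919  (repeats 919)
875: 875 → 980 → 1241 → 74 → 407 → 407  (repeats 407)
876: 876 → 1071 → 345 → 216 → 225 → 141 → 66 → 432 → 99 → 1458 → 702 → 351 → 153 → 153  (repeats 153)
877: 877 → 1198 → 1243 → 100 → 1  (reaches 1)
3-happy: 877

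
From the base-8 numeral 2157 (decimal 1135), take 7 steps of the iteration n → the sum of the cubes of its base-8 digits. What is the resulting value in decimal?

1135 = (2,1,5,7)_8 → 2³ + 1³ + 5³ + 7³ = 477
477 = (7,3,5)_8 → 7³ + 3³ + 5³ = 495
495 = (7,5,7)_8 → 7³ + 5³ + 7³ = 811
811 = (1,4,5,3)_8 → 1³ + 4³ + 5³ + 3³ = 217
217 = (3,3,1)_8 → 3³ + 3³ + 1³ = 55
55 = (6,7)_8 → 6³ + 7³ = 559
559 = (1,0,5,7)_8 → 1³ + 0³ + 5³ + 7³ = 469

469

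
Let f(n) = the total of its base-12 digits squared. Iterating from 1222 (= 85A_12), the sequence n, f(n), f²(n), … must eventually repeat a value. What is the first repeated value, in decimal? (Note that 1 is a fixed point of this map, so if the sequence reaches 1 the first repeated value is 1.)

1222 = (8,5,10)_12 → 8² + 5² + 10² = 189
189 = (1,3,9)_12 → 1² + 3² + 9² = 91
91 = (7,7)_12 → 7² + 7² = 98
98 = (8,2)_12 → 8² + 2² = 68
68 = (5,8)_12 → 5² + 8² = 89
89 = (7,5)_12 → 7² + 5² = 74
74 = (6,2)_12 → 6² + 2² = 40
40 = (3,4)_12 → 3² + 4² = 25
25 = (2,1)_12 → 2² + 1² = 5
5 = (5)_12 → 5² = 25  — 25 already appeared earlier.

25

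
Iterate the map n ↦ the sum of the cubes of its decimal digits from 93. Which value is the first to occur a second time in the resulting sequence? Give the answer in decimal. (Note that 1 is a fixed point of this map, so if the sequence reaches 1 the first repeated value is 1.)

93 → 756
756 → 684
684 → 792
792 → 1080
1080 → 513
513 → 153
153 → 153  — 153 already appeared earlier.

153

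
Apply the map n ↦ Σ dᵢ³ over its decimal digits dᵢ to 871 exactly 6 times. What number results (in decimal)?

730

871 → 856
856 → 853
853 → 664
664 → 496
496 → 1009
1009 → 730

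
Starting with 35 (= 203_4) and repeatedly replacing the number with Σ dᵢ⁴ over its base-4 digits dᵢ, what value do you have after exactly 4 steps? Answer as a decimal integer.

35 = (2,0,3)_4 → 97
97 = (1,2,0,1)_4 → 18
18 = (1,0,2)_4 → 17
17 = (1,0,1)_4 → 2

2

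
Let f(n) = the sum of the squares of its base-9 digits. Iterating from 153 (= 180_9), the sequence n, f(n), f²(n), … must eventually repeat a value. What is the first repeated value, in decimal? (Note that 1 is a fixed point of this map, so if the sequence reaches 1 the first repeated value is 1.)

153 = (1,8,0)_9 → 1² + 8² + 0² = 1 + 64 + 0 = 65
65 = (7,2)_9 → 7² + 2² = 49 + 4 = 53
53 = (5,8)_9 → 5² + 8² = 25 + 64 = 89
89 = (1,0,8)_9 → 1² + 0² + 8² = 1 + 0 + 64 = 65  — 65 already appeared earlier.

65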